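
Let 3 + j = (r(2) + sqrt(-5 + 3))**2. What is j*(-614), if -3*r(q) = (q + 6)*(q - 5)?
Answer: -36226 - 9824*I*sqrt(2) ≈ -36226.0 - 13893.0*I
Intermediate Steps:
r(q) = -(-5 + q)*(6 + q)/3 (r(q) = -(q + 6)*(q - 5)/3 = -(6 + q)*(-5 + q)/3 = -(-5 + q)*(6 + q)/3)
j = -3 + (8 + I*sqrt(2))**2 (j = -3 + ((10 - 1/3*2 - 1/3*2**2) + sqrt(-5 + 3))**2 = -3 + ((10 - 2/3 - 1/3*4) + sqrt(-2))**2 = -3 + ((10 - 2/3 - 4/3) + I*sqrt(2))**2 = -3 + (8 + I*sqrt(2))**2 ≈ 59.0 + 22.627*I)
j*(-614) = (59 + 16*I*sqrt(2))*(-614) = -36226 - 9824*I*sqrt(2)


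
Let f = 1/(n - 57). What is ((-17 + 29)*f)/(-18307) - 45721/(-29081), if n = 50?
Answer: 450726877/286669313 ≈ 1.5723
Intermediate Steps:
f = -⅐ (f = 1/(50 - 57) = 1/(-7) = -⅐ ≈ -0.14286)
((-17 + 29)*f)/(-18307) - 45721/(-29081) = ((-17 + 29)*(-⅐))/(-18307) - 45721/(-29081) = (12*(-⅐))*(-1/18307) - 45721*(-1/29081) = -12/7*(-1/18307) + 3517/2237 = 12/128149 + 3517/2237 = 450726877/286669313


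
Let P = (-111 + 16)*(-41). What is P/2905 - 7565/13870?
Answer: 1281893/1611694 ≈ 0.79537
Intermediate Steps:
P = 3895 (P = -95*(-41) = 3895)
P/2905 - 7565/13870 = 3895/2905 - 7565/13870 = 3895*(1/2905) - 7565*1/13870 = 779/581 - 1513/2774 = 1281893/1611694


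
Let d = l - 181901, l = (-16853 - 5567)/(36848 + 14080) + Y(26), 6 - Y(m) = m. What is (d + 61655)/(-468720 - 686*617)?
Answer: 1531232317/11356714824 ≈ 0.13483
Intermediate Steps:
Y(m) = 6 - m
l = -260245/12732 (l = (-16853 - 5567)/(36848 + 14080) + (6 - 1*26) = -22420/50928 + (6 - 26) = -22420*1/50928 - 20 = -5605/12732 - 20 = -260245/12732 ≈ -20.440)
d = -2316223777/12732 (d = -260245/12732 - 181901 = -2316223777/12732 ≈ -1.8192e+5)
(d + 61655)/(-468720 - 686*617) = (-2316223777/12732 + 61655)/(-468720 - 686*617) = -1531232317/(12732*(-468720 - 423262)) = -1531232317/12732/(-891982) = -1531232317/12732*(-1/891982) = 1531232317/11356714824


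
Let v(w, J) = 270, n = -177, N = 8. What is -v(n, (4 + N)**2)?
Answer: -270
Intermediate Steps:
-v(n, (4 + N)**2) = -1*270 = -270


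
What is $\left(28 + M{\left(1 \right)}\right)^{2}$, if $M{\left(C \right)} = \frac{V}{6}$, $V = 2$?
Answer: $\frac{7225}{9} \approx 802.78$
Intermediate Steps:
$M{\left(C \right)} = \frac{1}{3}$ ($M{\left(C \right)} = \frac{2}{6} = 2 \cdot \frac{1}{6} = \frac{1}{3}$)
$\left(28 + M{\left(1 \right)}\right)^{2} = \left(28 + \frac{1}{3}\right)^{2} = \left(\frac{85}{3}\right)^{2} = \frac{7225}{9}$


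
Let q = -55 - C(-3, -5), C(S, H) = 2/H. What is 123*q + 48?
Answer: -33339/5 ≈ -6667.8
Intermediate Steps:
q = -273/5 (q = -55 - 2/(-5) = -55 - 2*(-1)/5 = -55 - 1*(-⅖) = -55 + ⅖ = -273/5 ≈ -54.600)
123*q + 48 = 123*(-273/5) + 48 = -33579/5 + 48 = -33339/5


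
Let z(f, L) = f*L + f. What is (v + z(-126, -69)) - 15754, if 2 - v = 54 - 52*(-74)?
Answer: -11086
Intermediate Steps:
z(f, L) = f + L*f (z(f, L) = L*f + f = f + L*f)
v = -3900 (v = 2 - (54 - 52*(-74)) = 2 - (54 + 3848) = 2 - 1*3902 = 2 - 3902 = -3900)
(v + z(-126, -69)) - 15754 = (-3900 - 126*(1 - 69)) - 15754 = (-3900 - 126*(-68)) - 15754 = (-3900 + 8568) - 15754 = 4668 - 15754 = -11086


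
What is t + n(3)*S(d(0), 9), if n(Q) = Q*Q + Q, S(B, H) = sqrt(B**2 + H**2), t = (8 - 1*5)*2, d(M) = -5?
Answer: 6 + 12*sqrt(106) ≈ 129.55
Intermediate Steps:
t = 6 (t = (8 - 5)*2 = 3*2 = 6)
n(Q) = Q + Q**2 (n(Q) = Q**2 + Q = Q + Q**2)
t + n(3)*S(d(0), 9) = 6 + (3*(1 + 3))*sqrt((-5)**2 + 9**2) = 6 + (3*4)*sqrt(25 + 81) = 6 + 12*sqrt(106)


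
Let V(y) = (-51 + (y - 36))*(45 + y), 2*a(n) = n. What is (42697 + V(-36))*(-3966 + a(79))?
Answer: -163303135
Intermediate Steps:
a(n) = n/2
V(y) = (-87 + y)*(45 + y) (V(y) = (-51 + (-36 + y))*(45 + y) = (-87 + y)*(45 + y))
(42697 + V(-36))*(-3966 + a(79)) = (42697 + (-3915 + (-36)² - 42*(-36)))*(-3966 + (½)*79) = (42697 + (-3915 + 1296 + 1512))*(-3966 + 79/2) = (42697 - 1107)*(-7853/2) = 41590*(-7853/2) = -163303135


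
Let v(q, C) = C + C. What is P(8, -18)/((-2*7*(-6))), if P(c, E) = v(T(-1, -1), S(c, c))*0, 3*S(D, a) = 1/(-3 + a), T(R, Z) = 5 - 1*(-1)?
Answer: 0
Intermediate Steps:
T(R, Z) = 6 (T(R, Z) = 5 + 1 = 6)
S(D, a) = 1/(3*(-3 + a))
v(q, C) = 2*C
P(c, E) = 0 (P(c, E) = (2*(1/(3*(-3 + c))))*0 = (2/(3*(-3 + c)))*0 = 0)
P(8, -18)/((-2*7*(-6))) = 0/((-2*7*(-6))) = 0/((-14*(-6))) = 0/84 = 0*(1/84) = 0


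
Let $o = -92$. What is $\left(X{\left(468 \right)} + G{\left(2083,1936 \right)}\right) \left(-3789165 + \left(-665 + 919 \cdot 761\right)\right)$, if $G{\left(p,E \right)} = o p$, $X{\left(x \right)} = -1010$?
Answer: $595366876266$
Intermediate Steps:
$G{\left(p,E \right)} = - 92 p$
$\left(X{\left(468 \right)} + G{\left(2083,1936 \right)}\right) \left(-3789165 + \left(-665 + 919 \cdot 761\right)\right) = \left(-1010 - 191636\right) \left(-3789165 + \left(-665 + 919 \cdot 761\right)\right) = \left(-1010 - 191636\right) \left(-3789165 + \left(-665 + 699359\right)\right) = - 192646 \left(-3789165 + 698694\right) = \left(-192646\right) \left(-3090471\right) = 595366876266$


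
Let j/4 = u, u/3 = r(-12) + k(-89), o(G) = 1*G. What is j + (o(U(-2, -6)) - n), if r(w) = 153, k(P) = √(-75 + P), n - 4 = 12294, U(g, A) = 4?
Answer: -10458 + 24*I*√41 ≈ -10458.0 + 153.68*I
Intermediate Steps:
n = 12298 (n = 4 + 12294 = 12298)
o(G) = G
u = 459 + 6*I*√41 (u = 3*(153 + √(-75 - 89)) = 3*(153 + √(-164)) = 3*(153 + 2*I*√41) = 459 + 6*I*√41 ≈ 459.0 + 38.419*I)
j = 1836 + 24*I*√41 (j = 4*(459 + 6*I*√41) = 1836 + 24*I*√41 ≈ 1836.0 + 153.68*I)
j + (o(U(-2, -6)) - n) = (1836 + 24*I*√41) + (4 - 1*12298) = (1836 + 24*I*√41) + (4 - 12298) = (1836 + 24*I*√41) - 12294 = -10458 + 24*I*√41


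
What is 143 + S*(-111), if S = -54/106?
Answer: 10576/53 ≈ 199.55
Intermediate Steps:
S = -27/53 (S = -54*1/106 = -27/53 ≈ -0.50943)
143 + S*(-111) = 143 - 27/53*(-111) = 143 + 2997/53 = 10576/53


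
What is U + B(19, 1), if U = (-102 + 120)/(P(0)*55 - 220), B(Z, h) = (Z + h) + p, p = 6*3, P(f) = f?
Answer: 4171/110 ≈ 37.918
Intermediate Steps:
p = 18
B(Z, h) = 18 + Z + h (B(Z, h) = (Z + h) + 18 = 18 + Z + h)
U = -9/110 (U = (-102 + 120)/(0*55 - 220) = 18/(0 - 220) = 18/(-220) = 18*(-1/220) = -9/110 ≈ -0.081818)
U + B(19, 1) = -9/110 + (18 + 19 + 1) = -9/110 + 38 = 4171/110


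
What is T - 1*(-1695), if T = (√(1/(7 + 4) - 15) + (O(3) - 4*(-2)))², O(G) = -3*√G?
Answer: 1695 + (-3*√33 + 8*√11 + 2*I*√41)²/11 ≈ 1688.0 + 21.653*I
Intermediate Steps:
T = (8 - 3*√3 + 2*I*√451/11)² (T = (√(1/(7 + 4) - 15) + (-3*√3 - 4*(-2)))² = (√(1/11 - 15) + (-3*√3 + 8))² = (√(1/11 - 15) + (8 - 3*√3))² = (√(-164/11) + (8 - 3*√3))² = (2*I*√451/11 + (8 - 3*√3))² = (8 - 3*√3 + 2*I*√451/11)² ≈ -7.0475 + 21.653*I)
T - 1*(-1695) = (-3*√33 + 8*√11 + 2*I*√41)²/11 - 1*(-1695) = (-3*√33 + 8*√11 + 2*I*√41)²/11 + 1695 = 1695 + (-3*√33 + 8*√11 + 2*I*√41)²/11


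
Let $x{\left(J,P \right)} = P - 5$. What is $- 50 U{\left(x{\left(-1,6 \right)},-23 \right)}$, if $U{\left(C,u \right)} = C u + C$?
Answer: $1100$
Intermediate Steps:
$x{\left(J,P \right)} = -5 + P$
$U{\left(C,u \right)} = C + C u$
$- 50 U{\left(x{\left(-1,6 \right)},-23 \right)} = - 50 \left(-5 + 6\right) \left(1 - 23\right) = - 50 \cdot 1 \left(-22\right) = \left(-50\right) \left(-22\right) = 1100$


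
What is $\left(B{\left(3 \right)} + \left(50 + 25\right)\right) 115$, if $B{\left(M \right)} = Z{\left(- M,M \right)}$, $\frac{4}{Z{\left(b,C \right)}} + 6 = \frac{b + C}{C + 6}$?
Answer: $\frac{25645}{3} \approx 8548.3$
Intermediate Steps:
$Z{\left(b,C \right)} = \frac{4}{-6 + \frac{C + b}{6 + C}}$ ($Z{\left(b,C \right)} = \frac{4}{-6 + \frac{b + C}{C + 6}} = \frac{4}{-6 + \frac{C + b}{6 + C}}$)
$B{\left(M \right)} = \frac{4 \left(6 + M\right)}{-36 - 6 M}$ ($B{\left(M \right)} = \frac{4 \left(6 + M\right)}{-36 - M - 5 M} = \frac{4 \left(6 + M\right)}{-36 - 6 M}$)
$\left(B{\left(3 \right)} + \left(50 + 25\right)\right) 115 = \left(- \frac{2}{3} + \left(50 + 25\right)\right) 115 = \left(- \frac{2}{3} + 75\right) 115 = \frac{223}{3} \cdot 115 = \frac{25645}{3}$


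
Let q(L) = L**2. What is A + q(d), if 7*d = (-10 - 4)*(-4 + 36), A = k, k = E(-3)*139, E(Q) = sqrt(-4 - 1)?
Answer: 4096 + 139*I*sqrt(5) ≈ 4096.0 + 310.81*I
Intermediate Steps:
E(Q) = I*sqrt(5) (E(Q) = sqrt(-5) = I*sqrt(5))
k = 139*I*sqrt(5) (k = (I*sqrt(5))*139 = 139*I*sqrt(5) ≈ 310.81*I)
A = 139*I*sqrt(5) ≈ 310.81*I
d = -64 (d = ((-10 - 4)*(-4 + 36))/7 = (-14*32)/7 = (1/7)*(-448) = -64)
A + q(d) = 139*I*sqrt(5) + (-64)**2 = 139*I*sqrt(5) + 4096 = 4096 + 139*I*sqrt(5)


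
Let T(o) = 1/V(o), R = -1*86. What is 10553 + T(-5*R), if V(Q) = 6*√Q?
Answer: 10553 + √430/2580 ≈ 10553.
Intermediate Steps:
R = -86
T(o) = 1/(6*√o)
10553 + T(-5*R) = 10553 + 1/(6*√(-5*(-86))) = 10553 + 1/(6*√430) = 10553 + (√430/430)/6 = 10553 + √430/2580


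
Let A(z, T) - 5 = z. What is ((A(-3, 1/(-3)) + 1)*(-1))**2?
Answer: 9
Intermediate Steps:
A(z, T) = 5 + z
((A(-3, 1/(-3)) + 1)*(-1))**2 = (((5 - 3) + 1)*(-1))**2 = ((2 + 1)*(-1))**2 = (3*(-1))**2 = (-3)**2 = 9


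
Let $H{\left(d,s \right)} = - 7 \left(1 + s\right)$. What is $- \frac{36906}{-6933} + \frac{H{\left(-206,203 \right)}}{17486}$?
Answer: $\frac{15129476}{2886439} \approx 5.2416$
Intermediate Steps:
$H{\left(d,s \right)} = -7 - 7 s$
$- \frac{36906}{-6933} + \frac{H{\left(-206,203 \right)}}{17486} = - \frac{36906}{-6933} + \frac{-7 - 1421}{17486} = \left(-36906\right) \left(- \frac{1}{6933}\right) + \left(-7 - 1421\right) \frac{1}{17486} = \frac{12302}{2311} - \frac{102}{1249} = \frac{15129476}{2886439}$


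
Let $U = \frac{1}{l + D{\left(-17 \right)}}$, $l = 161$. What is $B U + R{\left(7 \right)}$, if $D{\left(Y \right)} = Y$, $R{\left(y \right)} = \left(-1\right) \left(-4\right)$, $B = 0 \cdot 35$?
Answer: $4$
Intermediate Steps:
$B = 0$
$R{\left(y \right)} = 4$
$U = \frac{1}{144}$ ($U = \frac{1}{161 - 17} = \frac{1}{144} \approx 0.0069444$)
$B U + R{\left(7 \right)} = 0 \cdot \frac{1}{144} + 4 = 0 + 4 = 4$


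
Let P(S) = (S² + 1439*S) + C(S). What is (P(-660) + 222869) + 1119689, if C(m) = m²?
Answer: 1264018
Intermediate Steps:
P(S) = 2*S² + 1439*S (P(S) = (S² + 1439*S) + S² = 2*S² + 1439*S)
(P(-660) + 222869) + 1119689 = (-660*(1439 + 2*(-660)) + 222869) + 1119689 = (-660*(1439 - 1320) + 222869) + 1119689 = (-660*119 + 222869) + 1119689 = (-78540 + 222869) + 1119689 = 144329 + 1119689 = 1264018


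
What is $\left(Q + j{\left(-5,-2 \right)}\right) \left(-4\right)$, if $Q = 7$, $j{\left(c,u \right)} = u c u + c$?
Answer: $72$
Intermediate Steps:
$j{\left(c,u \right)} = c + c u^{2}$ ($j{\left(c,u \right)} = c u u + c = c u^{2} + c = c + c u^{2}$)
$\left(Q + j{\left(-5,-2 \right)}\right) \left(-4\right) = \left(7 - 5 \left(1 + \left(-2\right)^{2}\right)\right) \left(-4\right) = \left(7 - 5 \left(1 + 4\right)\right) \left(-4\right) = \left(7 - 25\right) \left(-4\right) = \left(-18\right) \left(-4\right) = 72$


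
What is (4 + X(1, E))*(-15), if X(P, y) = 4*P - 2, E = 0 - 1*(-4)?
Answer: -90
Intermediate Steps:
E = 4 (E = 0 + 4 = 4)
X(P, y) = -2 + 4*P
(4 + X(1, E))*(-15) = (4 + (-2 + 4*1))*(-15) = (4 + (-2 + 4))*(-15) = (4 + 2)*(-15) = 6*(-15) = -90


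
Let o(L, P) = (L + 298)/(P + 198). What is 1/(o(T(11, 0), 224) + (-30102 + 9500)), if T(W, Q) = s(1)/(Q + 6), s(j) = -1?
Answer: -2532/52162477 ≈ -4.8541e-5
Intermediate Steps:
T(W, Q) = -1/(6 + Q) (T(W, Q) = -1/(Q + 6) = -1/(6 + Q))
o(L, P) = (298 + L)/(198 + P)
1/(o(T(11, 0), 224) + (-30102 + 9500)) = 1/((298 - 1/(6 + 0))/(198 + 224) + (-30102 + 9500)) = 1/((298 - 1/6)/422 - 20602) = 1/((298 - 1*⅙)/422 - 20602) = 1/((298 - ⅙)/422 - 20602) = 1/((1/422)*(1787/6) - 20602) = 1/(1787/2532 - 20602) = 1/(-52162477/2532) = -2532/52162477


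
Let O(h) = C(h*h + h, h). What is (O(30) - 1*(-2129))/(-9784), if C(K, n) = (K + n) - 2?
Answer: -3087/9784 ≈ -0.31552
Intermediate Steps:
C(K, n) = -2 + K + n
O(h) = -2 + h**2 + 2*h (O(h) = -2 + (h*h + h) + h = -2 + (h**2 + h) + h = -2 + (h + h**2) + h = -2 + h**2 + 2*h)
(O(30) - 1*(-2129))/(-9784) = ((-2 + 30 + 30*(1 + 30)) - 1*(-2129))/(-9784) = ((-2 + 30 + 30*31) + 2129)*(-1/9784) = ((-2 + 30 + 930) + 2129)*(-1/9784) = (958 + 2129)*(-1/9784) = 3087*(-1/9784) = -3087/9784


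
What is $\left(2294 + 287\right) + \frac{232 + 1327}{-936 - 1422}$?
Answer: $\frac{6084439}{2358} \approx 2580.3$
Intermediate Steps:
$\left(2294 + 287\right) + \frac{232 + 1327}{-936 - 1422} = 2581 + \frac{1559}{-2358} = 2581 + 1559 \left(- \frac{1}{2358}\right) = 2581 - \frac{1559}{2358} = \frac{6084439}{2358}$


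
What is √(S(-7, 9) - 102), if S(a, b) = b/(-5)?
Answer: I*√2595/5 ≈ 10.188*I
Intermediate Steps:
S(a, b) = -b/5 (S(a, b) = b*(-⅕) = -b/5)
√(S(-7, 9) - 102) = √(-⅕*9 - 102) = √(-9/5 - 102) = √(-519/5) = I*√2595/5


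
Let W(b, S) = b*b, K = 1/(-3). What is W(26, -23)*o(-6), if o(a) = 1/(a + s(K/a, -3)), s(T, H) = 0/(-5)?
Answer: -338/3 ≈ -112.67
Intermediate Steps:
K = -⅓ ≈ -0.33333
W(b, S) = b²
s(T, H) = 0 (s(T, H) = 0*(-⅕) = 0)
o(a) = 1/a (o(a) = 1/(a + 0) = 1/a)
W(26, -23)*o(-6) = 26²/(-6) = 676*(-⅙) = -338/3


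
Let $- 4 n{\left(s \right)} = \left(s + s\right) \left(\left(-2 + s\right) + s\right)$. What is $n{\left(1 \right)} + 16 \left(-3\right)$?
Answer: $-48$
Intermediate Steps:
$n{\left(s \right)} = - \frac{s \left(-2 + 2 s\right)}{2}$ ($n{\left(s \right)} = - \frac{\left(s + s\right) \left(\left(-2 + s\right) + s\right)}{4} = - \frac{2 s \left(-2 + 2 s\right)}{4} = - \frac{s \left(-2 + 2 s\right)}{2}$)
$n{\left(1 \right)} + 16 \left(-3\right) = 1 \left(1 - 1\right) + 16 \left(-3\right) = 1 \left(1 - 1\right) - 48 = 1 \cdot 0 - 48 = 0 - 48 = -48$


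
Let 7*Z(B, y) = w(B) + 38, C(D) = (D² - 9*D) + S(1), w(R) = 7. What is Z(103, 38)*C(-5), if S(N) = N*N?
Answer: 3195/7 ≈ 456.43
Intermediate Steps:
S(N) = N²
C(D) = 1 + D² - 9*D (C(D) = (D² - 9*D) + 1² = (D² - 9*D) + 1 = 1 + D² - 9*D)
Z(B, y) = 45/7 (Z(B, y) = (7 + 38)/7 = (⅐)*45 = 45/7)
Z(103, 38)*C(-5) = 45*(1 + (-5)² - 9*(-5))/7 = 45*(1 + 25 + 45)/7 = (45/7)*71 = 3195/7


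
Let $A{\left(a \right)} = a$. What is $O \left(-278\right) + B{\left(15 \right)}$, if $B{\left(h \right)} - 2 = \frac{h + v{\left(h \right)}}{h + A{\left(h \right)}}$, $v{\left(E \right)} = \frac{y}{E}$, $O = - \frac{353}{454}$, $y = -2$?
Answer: $\frac{22335071}{102150} \approx 218.65$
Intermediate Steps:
$O = - \frac{353}{454}$ ($O = \left(-353\right) \frac{1}{454} = - \frac{353}{454} \approx -0.77753$)
$v{\left(E \right)} = - \frac{2}{E}$
$B{\left(h \right)} = 2 + \frac{h - \frac{2}{h}}{2 h}$ ($B{\left(h \right)} = 2 + \frac{h - \frac{2}{h}}{h + h} = 2 + \frac{h - \frac{2}{h}}{2 h}$)
$O \left(-278\right) + B{\left(15 \right)} = \left(- \frac{353}{454}\right) \left(-278\right) + \left(\frac{5}{2} - \frac{1}{225}\right) = \frac{49067}{227} + \left(\frac{5}{2} - \frac{1}{225}\right) = \frac{49067}{227} + \frac{1123}{450} = \frac{22335071}{102150}$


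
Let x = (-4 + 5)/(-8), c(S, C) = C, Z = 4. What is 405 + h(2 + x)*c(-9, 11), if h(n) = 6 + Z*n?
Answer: 1107/2 ≈ 553.50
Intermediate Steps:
x = -⅛ (x = 1*(-⅛) = -⅛ ≈ -0.12500)
h(n) = 6 + 4*n
405 + h(2 + x)*c(-9, 11) = 405 + (6 + 4*(2 - ⅛))*11 = 405 + (6 + 4*(15/8))*11 = 405 + (6 + 15/2)*11 = 405 + (27/2)*11 = 405 + 297/2 = 1107/2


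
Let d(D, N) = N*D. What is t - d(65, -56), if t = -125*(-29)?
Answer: 7265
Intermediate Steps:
d(D, N) = D*N
t = 3625
t - d(65, -56) = 3625 - 65*(-56) = 3625 - 1*(-3640) = 3625 + 3640 = 7265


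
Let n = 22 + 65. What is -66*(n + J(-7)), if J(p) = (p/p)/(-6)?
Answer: -5731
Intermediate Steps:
n = 87
J(p) = -⅙ (J(p) = 1*(-⅙) = -⅙)
-66*(n + J(-7)) = -66*(87 - ⅙) = -66*521/6 = -5731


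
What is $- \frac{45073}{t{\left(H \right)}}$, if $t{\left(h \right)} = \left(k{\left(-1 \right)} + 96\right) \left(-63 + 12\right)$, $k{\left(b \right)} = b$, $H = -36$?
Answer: $\frac{45073}{4845} \approx 9.303$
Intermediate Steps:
$t{\left(h \right)} = -4845$ ($t{\left(h \right)} = \left(-1 + 96\right) \left(-63 + 12\right) = 95 \left(-51\right) = -4845$)
$- \frac{45073}{t{\left(H \right)}} = - \frac{45073}{-4845} = \left(-45073\right) \left(- \frac{1}{4845}\right) = \frac{45073}{4845}$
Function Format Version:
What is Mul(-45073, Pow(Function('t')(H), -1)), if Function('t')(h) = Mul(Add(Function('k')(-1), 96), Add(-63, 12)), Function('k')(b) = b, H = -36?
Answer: Rational(45073, 4845) ≈ 9.3030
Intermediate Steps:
Function('t')(h) = -4845 (Function('t')(h) = Mul(Add(-1, 96), Add(-63, 12)) = Mul(95, -51) = -4845)
Mul(-45073, Pow(Function('t')(H), -1)) = Mul(-45073, Pow(-4845, -1)) = Mul(-45073, Rational(-1, 4845)) = Rational(45073, 4845)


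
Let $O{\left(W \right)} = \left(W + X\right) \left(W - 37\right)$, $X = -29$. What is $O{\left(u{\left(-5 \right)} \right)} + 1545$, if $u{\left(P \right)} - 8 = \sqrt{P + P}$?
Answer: $2144 - 50 i \sqrt{10} \approx 2144.0 - 158.11 i$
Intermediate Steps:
$u{\left(P \right)} = 8 + \sqrt{2} \sqrt{P}$ ($u{\left(P \right)} = 8 + \sqrt{P + P} = 8 + \sqrt{2 P} = 8 + \sqrt{2} \sqrt{P}$)
$O{\left(W \right)} = \left(-37 + W\right) \left(-29 + W\right)$ ($O{\left(W \right)} = \left(W - 29\right) \left(W - 37\right) = \left(-29 + W\right) \left(-37 + W\right) = \left(-37 + W\right) \left(-29 + W\right)$)
$O{\left(u{\left(-5 \right)} \right)} + 1545 = \left(1073 + \left(8 + \sqrt{2} \sqrt{-5}\right)^{2} - 66 \left(8 + \sqrt{2} \sqrt{-5}\right)\right) + 1545 = \left(1073 + \left(8 + \sqrt{2} i \sqrt{5}\right)^{2} - 66 \left(8 + \sqrt{2} i \sqrt{5}\right)\right) + 1545 = \left(1073 + \left(8 + i \sqrt{10}\right)^{2} - 66 \left(8 + i \sqrt{10}\right)\right) + 1545 = \left(1073 + \left(8 + i \sqrt{10}\right)^{2} - \left(528 + 66 i \sqrt{10}\right)\right) + 1545 = \left(545 + \left(8 + i \sqrt{10}\right)^{2} - 66 i \sqrt{10}\right) + 1545 = 2090 + \left(8 + i \sqrt{10}\right)^{2} - 66 i \sqrt{10}$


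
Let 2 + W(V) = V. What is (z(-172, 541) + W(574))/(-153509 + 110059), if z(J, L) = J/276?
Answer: -1577/119922 ≈ -0.013150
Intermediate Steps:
z(J, L) = J/276 (z(J, L) = J*(1/276) = J/276)
W(V) = -2 + V
(z(-172, 541) + W(574))/(-153509 + 110059) = ((1/276)*(-172) + (-2 + 574))/(-153509 + 110059) = (-43/69 + 572)/(-43450) = (39425/69)*(-1/43450) = -1577/119922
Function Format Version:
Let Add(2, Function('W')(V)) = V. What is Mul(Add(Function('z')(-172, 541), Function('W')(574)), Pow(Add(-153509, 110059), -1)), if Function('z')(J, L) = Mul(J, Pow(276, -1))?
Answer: Rational(-1577, 119922) ≈ -0.013150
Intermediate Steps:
Function('z')(J, L) = Mul(Rational(1, 276), J) (Function('z')(J, L) = Mul(J, Rational(1, 276)) = Mul(Rational(1, 276), J))
Function('W')(V) = Add(-2, V)
Mul(Add(Function('z')(-172, 541), Function('W')(574)), Pow(Add(-153509, 110059), -1)) = Mul(Add(Mul(Rational(1, 276), -172), Add(-2, 574)), Pow(Add(-153509, 110059), -1)) = Mul(Add(Rational(-43, 69), 572), Pow(-43450, -1)) = Mul(Rational(39425, 69), Rational(-1, 43450)) = Rational(-1577, 119922)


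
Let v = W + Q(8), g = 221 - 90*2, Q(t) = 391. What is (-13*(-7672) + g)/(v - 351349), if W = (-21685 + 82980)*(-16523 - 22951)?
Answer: -33259/806636596 ≈ -4.1232e-5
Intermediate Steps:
g = 41 (g = 221 - 180 = 41)
W = -2419558830 (W = 61295*(-39474) = -2419558830)
v = -2419558439 (v = -2419558830 + 391 = -2419558439)
(-13*(-7672) + g)/(v - 351349) = (-13*(-7672) + 41)/(-2419558439 - 351349) = (99736 + 41)/(-2419909788) = 99777*(-1/2419909788) = -33259/806636596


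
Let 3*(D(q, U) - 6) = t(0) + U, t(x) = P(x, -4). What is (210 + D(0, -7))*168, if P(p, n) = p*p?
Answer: 35896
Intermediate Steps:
P(p, n) = p²
t(x) = x²
D(q, U) = 6 + U/3 (D(q, U) = 6 + (0² + U)/3 = 6 + (0 + U)/3 = 6 + U/3)
(210 + D(0, -7))*168 = (210 + (6 + (⅓)*(-7)))*168 = (210 + (6 - 7/3))*168 = (210 + 11/3)*168 = (641/3)*168 = 35896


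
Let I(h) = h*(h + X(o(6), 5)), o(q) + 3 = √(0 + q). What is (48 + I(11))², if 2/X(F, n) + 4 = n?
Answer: 36481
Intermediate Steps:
o(q) = -3 + √q (o(q) = -3 + √(0 + q) = -3 + √q)
X(F, n) = 2/(-4 + n)
I(h) = h*(2 + h) (I(h) = h*(h + 2/(-4 + 5)) = h*(h + 2/1) = h*(h + 2*1) = h*(h + 2) = h*(2 + h))
(48 + I(11))² = (48 + 11*(2 + 11))² = (48 + 11*13)² = (48 + 143)² = 191² = 36481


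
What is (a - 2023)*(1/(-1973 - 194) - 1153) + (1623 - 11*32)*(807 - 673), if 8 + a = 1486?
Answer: 1730781278/2167 ≈ 7.9870e+5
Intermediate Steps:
a = 1478 (a = -8 + 1486 = 1478)
(a - 2023)*(1/(-1973 - 194) - 1153) + (1623 - 11*32)*(807 - 673) = (1478 - 2023)*(1/(-1973 - 194) - 1153) + (1623 - 11*32)*(807 - 673) = -545*(1/(-2167) - 1153) + (1623 - 352)*134 = -545*(-1/2167 - 1153) + 1271*134 = -545*(-2498552/2167) + 170314 = 1361710840/2167 + 170314 = 1730781278/2167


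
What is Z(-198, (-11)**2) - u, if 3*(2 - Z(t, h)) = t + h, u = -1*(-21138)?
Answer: -63331/3 ≈ -21110.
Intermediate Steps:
u = 21138
Z(t, h) = 2 - h/3 - t/3 (Z(t, h) = 2 - (t + h)/3 = 2 - (h + t)/3 = 2 + (-h/3 - t/3) = 2 - h/3 - t/3)
Z(-198, (-11)**2) - u = (2 - 1/3*(-11)**2 - 1/3*(-198)) - 1*21138 = (2 - 1/3*121 + 66) - 21138 = (2 - 121/3 + 66) - 21138 = 83/3 - 21138 = -63331/3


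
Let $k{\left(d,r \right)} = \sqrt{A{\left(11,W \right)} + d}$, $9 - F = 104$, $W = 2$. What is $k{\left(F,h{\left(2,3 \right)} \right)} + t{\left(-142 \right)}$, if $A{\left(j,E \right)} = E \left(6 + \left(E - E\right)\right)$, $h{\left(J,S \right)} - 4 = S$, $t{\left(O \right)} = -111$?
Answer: $-111 + i \sqrt{83} \approx -111.0 + 9.1104 i$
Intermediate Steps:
$h{\left(J,S \right)} = 4 + S$
$A{\left(j,E \right)} = 6 E$ ($A{\left(j,E \right)} = E \left(6 + 0\right) = E 6 = 6 E$)
$F = -95$ ($F = 9 - 104 = -95$)
$k{\left(d,r \right)} = \sqrt{12 + d}$ ($k{\left(d,r \right)} = \sqrt{6 \cdot 2 + d} = \sqrt{12 + d}$)
$k{\left(F,h{\left(2,3 \right)} \right)} + t{\left(-142 \right)} = \sqrt{12 - 95} - 111 = \sqrt{-83} - 111 = i \sqrt{83} - 111 = -111 + i \sqrt{83}$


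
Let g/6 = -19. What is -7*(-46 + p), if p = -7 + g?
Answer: 1169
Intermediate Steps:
g = -114 (g = 6*(-19) = -114)
p = -121 (p = -7 - 114 = -121)
-7*(-46 + p) = -7*(-46 - 121) = -7*(-167) = 1169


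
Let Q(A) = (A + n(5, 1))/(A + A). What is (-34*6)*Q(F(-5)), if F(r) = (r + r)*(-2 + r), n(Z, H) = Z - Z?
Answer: -102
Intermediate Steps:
n(Z, H) = 0
F(r) = 2*r*(-2 + r) (F(r) = (2*r)*(-2 + r) = 2*r*(-2 + r))
Q(A) = 1/2 (Q(A) = (A + 0)/(A + A) = A/((2*A)) = A*(1/(2*A)) = 1/2)
(-34*6)*Q(F(-5)) = -34*6*(1/2) = -204*1/2 = -102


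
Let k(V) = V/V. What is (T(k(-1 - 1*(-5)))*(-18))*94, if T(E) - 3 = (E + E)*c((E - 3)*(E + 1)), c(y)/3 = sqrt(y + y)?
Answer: -5076 - 20304*I*sqrt(2) ≈ -5076.0 - 28714.0*I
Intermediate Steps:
k(V) = 1
c(y) = 3*sqrt(2)*sqrt(y) (c(y) = 3*sqrt(y + y) = 3*sqrt(2*y) = 3*(sqrt(2)*sqrt(y)) = 3*sqrt(2)*sqrt(y))
T(E) = 3 + 6*E*sqrt(2)*sqrt((1 + E)*(-3 + E)) (T(E) = 3 + (E + E)*(3*sqrt(2)*sqrt((E - 3)*(E + 1))) = 3 + (2*E)*(3*sqrt(2)*sqrt((-3 + E)*(1 + E))) = 3 + (2*E)*(3*sqrt(2)*sqrt((1 + E)*(-3 + E))) = 3 + 6*E*sqrt(2)*sqrt((1 + E)*(-3 + E)))
(T(k(-1 - 1*(-5)))*(-18))*94 = ((3 + 6*1*sqrt(-6 - 4*1 + 2*1**2))*(-18))*94 = ((3 + 6*1*sqrt(-6 - 4 + 2*1))*(-18))*94 = ((3 + 6*1*sqrt(-6 - 4 + 2))*(-18))*94 = ((3 + 6*1*sqrt(-8))*(-18))*94 = ((3 + 6*1*(2*I*sqrt(2)))*(-18))*94 = ((3 + 12*I*sqrt(2))*(-18))*94 = (-54 - 216*I*sqrt(2))*94 = -5076 - 20304*I*sqrt(2)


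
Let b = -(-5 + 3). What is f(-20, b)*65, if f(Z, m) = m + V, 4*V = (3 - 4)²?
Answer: 585/4 ≈ 146.25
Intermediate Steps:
V = ¼ (V = (3 - 4)²/4 = (¼)*(-1)² = (¼)*1 = ¼ ≈ 0.25000)
b = 2 (b = -1*(-2) = 2)
f(Z, m) = ¼ + m (f(Z, m) = m + ¼ = ¼ + m)
f(-20, b)*65 = (¼ + 2)*65 = (9/4)*65 = 585/4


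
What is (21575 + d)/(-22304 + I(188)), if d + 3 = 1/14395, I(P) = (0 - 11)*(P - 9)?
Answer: -103509647/116469945 ≈ -0.88872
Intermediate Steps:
I(P) = 99 - 11*P (I(P) = -11*(-9 + P) = 99 - 11*P)
d = -43184/14395 (d = -3 + 1/14395 = -43184/14395 ≈ -2.9999)
(21575 + d)/(-22304 + I(188)) = (21575 - 43184/14395)/(-22304 + (99 - 11*188)) = 310528941/(14395*(-22304 + (99 - 2068))) = 310528941/(14395*(-22304 - 1969)) = (310528941/14395)/(-24273) = (310528941/14395)*(-1/24273) = -103509647/116469945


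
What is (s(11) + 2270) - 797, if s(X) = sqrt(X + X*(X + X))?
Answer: 1473 + sqrt(253) ≈ 1488.9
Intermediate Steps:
s(X) = sqrt(X + 2*X**2) (s(X) = sqrt(X + X*(2*X)) = sqrt(X + 2*X**2))
(s(11) + 2270) - 797 = (sqrt(11*(1 + 2*11)) + 2270) - 797 = (sqrt(11*(1 + 22)) + 2270) - 797 = (sqrt(11*23) + 2270) - 797 = (sqrt(253) + 2270) - 797 = (2270 + sqrt(253)) - 797 = 1473 + sqrt(253)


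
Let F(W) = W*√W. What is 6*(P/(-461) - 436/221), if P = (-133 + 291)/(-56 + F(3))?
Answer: -3737646936/316748029 + 2844*√3/1433249 ≈ -11.797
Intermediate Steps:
F(W) = W^(3/2)
P = 158/(-56 + 3*√3) (P = (-133 + 291)/(-56 + 3^(3/2)) = 158/(-56 + 3*√3) ≈ -3.1100)
6*(P/(-461) - 436/221) = 6*((-8848/3109 - 474*√3/3109)/(-461) - 436/221) = 6*((-8848/3109 - 474*√3/3109)*(-1/461) - 436*1/221) = 6*((8848/1433249 + 474*√3/1433249) - 436/221) = 6*(-622941156/316748029 + 474*√3/1433249) = -3737646936/316748029 + 2844*√3/1433249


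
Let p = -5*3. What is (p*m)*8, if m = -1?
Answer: 120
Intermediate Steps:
p = -15
(p*m)*8 = -15*(-1)*8 = 15*8 = 120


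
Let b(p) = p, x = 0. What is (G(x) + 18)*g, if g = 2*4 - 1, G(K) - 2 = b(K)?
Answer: 140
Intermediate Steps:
G(K) = 2 + K
g = 7 (g = 8 - 1 = 7)
(G(x) + 18)*g = ((2 + 0) + 18)*7 = (2 + 18)*7 = 20*7 = 140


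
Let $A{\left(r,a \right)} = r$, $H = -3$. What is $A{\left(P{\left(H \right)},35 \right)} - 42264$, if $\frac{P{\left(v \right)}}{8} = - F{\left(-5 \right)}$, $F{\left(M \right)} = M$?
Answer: $-42224$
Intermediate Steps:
$P{\left(v \right)} = 40$ ($P{\left(v \right)} = 8 \left(\left(-1\right) \left(-5\right)\right) = 8 \cdot 5 = 40$)
$A{\left(P{\left(H \right)},35 \right)} - 42264 = 40 - 42264 = -42224$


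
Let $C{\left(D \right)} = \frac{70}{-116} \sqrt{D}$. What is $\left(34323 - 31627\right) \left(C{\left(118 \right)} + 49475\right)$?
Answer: $133384600 - \frac{47180 \sqrt{118}}{29} \approx 1.3337 \cdot 10^{8}$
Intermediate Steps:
$C{\left(D \right)} = - \frac{35 \sqrt{D}}{58}$ ($C{\left(D \right)} = 70 \left(- \frac{1}{116}\right) \sqrt{D} = - \frac{35 \sqrt{D}}{58}$)
$\left(34323 - 31627\right) \left(C{\left(118 \right)} + 49475\right) = \left(34323 - 31627\right) \left(- \frac{35 \sqrt{118}}{58} + 49475\right) = 2696 \left(49475 - \frac{35 \sqrt{118}}{58}\right) = 133384600 - \frac{47180 \sqrt{118}}{29}$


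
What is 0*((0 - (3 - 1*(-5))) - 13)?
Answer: 0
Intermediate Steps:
0*((0 - (3 - 1*(-5))) - 13) = 0*((0 - (3 + 5)) - 13) = 0*((0 - 1*8) - 13) = 0*((0 - 8) - 13) = 0*(-8 - 13) = 0*(-21) = 0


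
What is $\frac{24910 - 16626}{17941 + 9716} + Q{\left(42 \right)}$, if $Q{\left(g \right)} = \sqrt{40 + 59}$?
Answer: $\frac{8284}{27657} + 3 \sqrt{11} \approx 10.249$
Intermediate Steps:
$Q{\left(g \right)} = 3 \sqrt{11}$ ($Q{\left(g \right)} = \sqrt{99} = 3 \sqrt{11}$)
$\frac{24910 - 16626}{17941 + 9716} + Q{\left(42 \right)} = \frac{24910 - 16626}{17941 + 9716} + 3 \sqrt{11} = \frac{8284}{27657} + 3 \sqrt{11}$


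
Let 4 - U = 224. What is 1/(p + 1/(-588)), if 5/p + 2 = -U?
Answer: 64092/1361 ≈ 47.092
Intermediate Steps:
U = -220 (U = 4 - 1*224 = 4 - 224 = -220)
p = 5/218 (p = 5/(-2 - 1*(-220)) = 5/(-2 + 220) = 5/218 ≈ 0.022936)
1/(p + 1/(-588)) = 1/(5/218 + 1/(-588)) = 1/(5/218 - 1/588) = 1/(1361/64092) = 64092/1361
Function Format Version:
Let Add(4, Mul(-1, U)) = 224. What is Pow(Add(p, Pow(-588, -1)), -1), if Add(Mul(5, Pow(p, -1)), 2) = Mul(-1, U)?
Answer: Rational(64092, 1361) ≈ 47.092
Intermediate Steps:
U = -220 (U = Add(4, Mul(-1, 224)) = Add(4, -224) = -220)
p = Rational(5, 218) (p = Mul(5, Pow(Add(-2, Mul(-1, -220)), -1)) = Mul(5, Pow(Add(-2, 220), -1)) = Mul(5, Pow(218, -1)) = Mul(5, Rational(1, 218)) = Rational(5, 218) ≈ 0.022936)
Pow(Add(p, Pow(-588, -1)), -1) = Pow(Add(Rational(5, 218), Pow(-588, -1)), -1) = Pow(Add(Rational(5, 218), Rational(-1, 588)), -1) = Pow(Rational(1361, 64092), -1) = Rational(64092, 1361)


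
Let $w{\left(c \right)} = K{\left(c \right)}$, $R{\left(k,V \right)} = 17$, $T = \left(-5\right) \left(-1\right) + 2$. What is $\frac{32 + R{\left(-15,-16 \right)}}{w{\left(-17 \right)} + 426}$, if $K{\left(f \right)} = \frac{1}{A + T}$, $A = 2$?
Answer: $\frac{441}{3835} \approx 0.11499$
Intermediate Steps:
$T = 7$ ($T = 5 + 2 = 7$)
$K{\left(f \right)} = \frac{1}{9}$ ($K{\left(f \right)} = \frac{1}{2 + 7} = \frac{1}{9}$)
$w{\left(c \right)} = \frac{1}{9}$
$\frac{32 + R{\left(-15,-16 \right)}}{w{\left(-17 \right)} + 426} = \frac{32 + 17}{\frac{1}{9} + 426} = \frac{49}{\frac{3835}{9}} = 49 \cdot \frac{9}{3835} = \frac{441}{3835}$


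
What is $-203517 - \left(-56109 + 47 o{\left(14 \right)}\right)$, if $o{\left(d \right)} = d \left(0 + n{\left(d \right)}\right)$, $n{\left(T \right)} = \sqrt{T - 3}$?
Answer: $-147408 - 658 \sqrt{11} \approx -1.4959 \cdot 10^{5}$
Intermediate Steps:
$n{\left(T \right)} = \sqrt{-3 + T}$
$o{\left(d \right)} = d \sqrt{-3 + d}$ ($o{\left(d \right)} = d \left(0 + \sqrt{-3 + d}\right) = d \sqrt{-3 + d}$)
$-203517 - \left(-56109 + 47 o{\left(14 \right)}\right) = -203517 + \left(56109 - 47 \cdot 14 \sqrt{-3 + 14}\right) = -203517 + \left(56109 - 47 \cdot 14 \sqrt{11}\right) = -203517 + \left(56109 - 658 \sqrt{11}\right) = -147408 - 658 \sqrt{11}$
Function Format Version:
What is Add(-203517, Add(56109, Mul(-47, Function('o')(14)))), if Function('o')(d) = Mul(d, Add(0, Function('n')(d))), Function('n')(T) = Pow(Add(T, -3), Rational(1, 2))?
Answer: Add(-147408, Mul(-658, Pow(11, Rational(1, 2)))) ≈ -1.4959e+5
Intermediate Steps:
Function('n')(T) = Pow(Add(-3, T), Rational(1, 2))
Function('o')(d) = Mul(d, Pow(Add(-3, d), Rational(1, 2))) (Function('o')(d) = Mul(d, Add(0, Pow(Add(-3, d), Rational(1, 2)))) = Mul(d, Pow(Add(-3, d), Rational(1, 2))))
Add(-203517, Add(56109, Mul(-47, Function('o')(14)))) = Add(-203517, Add(56109, Mul(-47, Mul(14, Pow(Add(-3, 14), Rational(1, 2)))))) = Add(-203517, Add(56109, Mul(-47, Mul(14, Pow(11, Rational(1, 2)))))) = Add(-203517, Add(56109, Mul(-658, Pow(11, Rational(1, 2))))) = Add(-147408, Mul(-658, Pow(11, Rational(1, 2))))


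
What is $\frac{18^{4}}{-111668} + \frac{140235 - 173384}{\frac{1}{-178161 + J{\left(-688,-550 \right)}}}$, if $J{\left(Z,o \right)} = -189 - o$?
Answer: $\frac{164539788521156}{27917} \approx 5.8939 \cdot 10^{9}$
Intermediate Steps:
$\frac{18^{4}}{-111668} + \frac{140235 - 173384}{\frac{1}{-178161 + J{\left(-688,-550 \right)}}} = \frac{18^{4}}{-111668} + \frac{140235 - 173384}{\frac{1}{-178161 - -361}} = 104976 \left(- \frac{1}{111668}\right) - \frac{33149}{\frac{1}{-178161 + \left(-189 + 550\right)}} = - \frac{26244}{27917} - \frac{33149}{\frac{1}{-178161 + 361}} = - \frac{26244}{27917} - \frac{33149}{\frac{1}{-177800}} = - \frac{26244}{27917} - \frac{33149}{- \frac{1}{177800}} = - \frac{26244}{27917} - -5893892200 = - \frac{26244}{27917} + 5893892200 = \frac{164539788521156}{27917}$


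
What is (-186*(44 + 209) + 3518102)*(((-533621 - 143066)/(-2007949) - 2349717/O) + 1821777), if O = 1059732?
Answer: 1121301404228932961808869/177323984139 ≈ 6.3235e+12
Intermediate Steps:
(-186*(44 + 209) + 3518102)*(((-533621 - 143066)/(-2007949) - 2349717/O) + 1821777) = (-186*(44 + 209) + 3518102)*(((-533621 - 143066)/(-2007949) - 2349717/1059732) + 1821777) = (-186*253 + 3518102)*((-676687*(-1/2007949) - 2349717*1/1059732) + 1821777) = (-47058 + 3518102)*((676687/2007949 - 783239/353244) + 1821777) = 3471044*(-1333668344183/709295936556 + 1821777) = 3471044*(1292177689742835829/709295936556) = 1121301404228932961808869/177323984139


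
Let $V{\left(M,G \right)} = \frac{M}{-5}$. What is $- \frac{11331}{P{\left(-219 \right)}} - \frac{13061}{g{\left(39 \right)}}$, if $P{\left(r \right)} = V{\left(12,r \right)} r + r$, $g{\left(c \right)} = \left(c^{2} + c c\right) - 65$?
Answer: $- \frac{62894816}{1521247} \approx -41.344$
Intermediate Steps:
$V{\left(M,G \right)} = - \frac{M}{5}$ ($V{\left(M,G \right)} = M \left(- \frac{1}{5}\right) = - \frac{M}{5}$)
$g{\left(c \right)} = -65 + 2 c^{2}$ ($g{\left(c \right)} = \left(c^{2} + c^{2}\right) - 65 = 2 c^{2} - 65 = -65 + 2 c^{2}$)
$P{\left(r \right)} = - \frac{7 r}{5}$ ($P{\left(r \right)} = \left(- \frac{1}{5}\right) 12 r + r = - \frac{12 r}{5} + r = - \frac{7 r}{5}$)
$- \frac{11331}{P{\left(-219 \right)}} - \frac{13061}{g{\left(39 \right)}} = - \frac{11331}{\left(- \frac{7}{5}\right) \left(-219\right)} - \frac{13061}{-65 + 2 \cdot 39^{2}} = - \frac{11331}{\frac{1533}{5}} - \frac{13061}{-65 + 2 \cdot 1521} = \left(-11331\right) \frac{5}{1533} - \frac{13061}{-65 + 3042} = - \frac{18885}{511} - \frac{13061}{2977} = - \frac{62894816}{1521247}$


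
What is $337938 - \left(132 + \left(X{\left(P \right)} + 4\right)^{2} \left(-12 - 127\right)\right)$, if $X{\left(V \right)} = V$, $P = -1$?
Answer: $339057$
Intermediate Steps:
$337938 - \left(132 + \left(X{\left(P \right)} + 4\right)^{2} \left(-12 - 127\right)\right) = 337938 - \left(132 + \left(-1 + 4\right)^{2} \left(-12 - 127\right)\right) = 337938 - \left(132 + 3^{2} \left(-12 - 127\right)\right) = 337938 - \left(132 + 9 \left(-139\right)\right) = 337938 - \left(132 - 1251\right) = 337938 - -1119 = 337938 + 1119 = 339057$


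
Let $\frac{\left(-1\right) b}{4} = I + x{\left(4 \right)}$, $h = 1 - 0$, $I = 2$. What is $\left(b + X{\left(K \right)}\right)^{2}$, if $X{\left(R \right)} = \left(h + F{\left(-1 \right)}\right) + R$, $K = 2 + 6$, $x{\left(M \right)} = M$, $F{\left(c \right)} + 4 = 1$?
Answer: $324$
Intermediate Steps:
$F{\left(c \right)} = -3$ ($F{\left(c \right)} = -4 + 1 = -3$)
$h = 1$ ($h = 1 + 0 = 1$)
$b = -24$ ($b = - 4 \left(2 + 4\right) = \left(-4\right) 6 = -24$)
$K = 8$
$X{\left(R \right)} = -2 + R$ ($X{\left(R \right)} = \left(1 - 3\right) + R = -2 + R$)
$\left(b + X{\left(K \right)}\right)^{2} = \left(-24 + \left(-2 + 8\right)\right)^{2} = \left(-24 + 6\right)^{2} = \left(-18\right)^{2} = 324$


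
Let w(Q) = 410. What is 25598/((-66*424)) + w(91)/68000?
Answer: -10807441/11893200 ≈ -0.90871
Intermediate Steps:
25598/((-66*424)) + w(91)/68000 = 25598/((-66*424)) + 410/68000 = 25598/(-27984) + 410*(1/68000) = 25598*(-1/27984) + 41/6800 = -12799/13992 + 41/6800 = -10807441/11893200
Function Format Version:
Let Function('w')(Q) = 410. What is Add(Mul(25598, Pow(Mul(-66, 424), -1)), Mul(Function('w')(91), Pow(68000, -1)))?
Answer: Rational(-10807441, 11893200) ≈ -0.90871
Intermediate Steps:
Add(Mul(25598, Pow(Mul(-66, 424), -1)), Mul(Function('w')(91), Pow(68000, -1))) = Add(Mul(25598, Pow(Mul(-66, 424), -1)), Mul(410, Pow(68000, -1))) = Add(Mul(25598, Pow(-27984, -1)), Mul(410, Rational(1, 68000))) = Add(Mul(25598, Rational(-1, 27984)), Rational(41, 6800)) = Add(Rational(-12799, 13992), Rational(41, 6800)) = Rational(-10807441, 11893200)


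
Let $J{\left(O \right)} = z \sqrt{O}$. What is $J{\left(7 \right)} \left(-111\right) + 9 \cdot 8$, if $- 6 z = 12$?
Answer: $72 + 222 \sqrt{7} \approx 659.36$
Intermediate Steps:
$z = -2$ ($z = \left(- \frac{1}{6}\right) 12 = -2$)
$J{\left(O \right)} = - 2 \sqrt{O}$
$J{\left(7 \right)} \left(-111\right) + 9 \cdot 8 = - 2 \sqrt{7} \left(-111\right) + 9 \cdot 8 = 222 \sqrt{7} + 72 = 72 + 222 \sqrt{7}$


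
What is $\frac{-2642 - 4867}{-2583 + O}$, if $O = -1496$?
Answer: $\frac{7509}{4079} \approx 1.8409$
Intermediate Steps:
$\frac{-2642 - 4867}{-2583 + O} = \frac{-2642 - 4867}{-2583 - 1496} = - \frac{7509}{-4079} = \left(-7509\right) \left(- \frac{1}{4079}\right) = \frac{7509}{4079}$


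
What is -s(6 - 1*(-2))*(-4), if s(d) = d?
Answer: 32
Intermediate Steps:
-s(6 - 1*(-2))*(-4) = -(6 - 1*(-2))*(-4) = -(6 + 2)*(-4) = -1*8*(-4) = -8*(-4) = 32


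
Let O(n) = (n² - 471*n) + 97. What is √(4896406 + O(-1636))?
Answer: 11*√68955 ≈ 2888.5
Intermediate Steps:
O(n) = 97 + n² - 471*n
√(4896406 + O(-1636)) = √(4896406 + (97 + (-1636)² - 471*(-1636))) = √(4896406 + (97 + 2676496 + 770556)) = √(4896406 + 3447149) = √8343555 = 11*√68955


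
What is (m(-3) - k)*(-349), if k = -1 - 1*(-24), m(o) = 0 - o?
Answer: 6980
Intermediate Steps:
m(o) = -o
k = 23 (k = -1 + 24 = 23)
(m(-3) - k)*(-349) = (-1*(-3) - 1*23)*(-349) = (3 - 23)*(-349) = -20*(-349) = 6980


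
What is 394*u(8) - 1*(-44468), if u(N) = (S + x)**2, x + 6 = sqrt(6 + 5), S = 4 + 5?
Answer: 52348 + 2364*sqrt(11) ≈ 60189.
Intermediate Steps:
S = 9
x = -6 + sqrt(11) (x = -6 + sqrt(6 + 5) = -6 + sqrt(11) ≈ -2.6834)
u(N) = (3 + sqrt(11))**2 (u(N) = (9 + (-6 + sqrt(11)))**2 = (3 + sqrt(11))**2)
394*u(8) - 1*(-44468) = 394*(20 + 6*sqrt(11)) - 1*(-44468) = (7880 + 2364*sqrt(11)) + 44468 = 52348 + 2364*sqrt(11)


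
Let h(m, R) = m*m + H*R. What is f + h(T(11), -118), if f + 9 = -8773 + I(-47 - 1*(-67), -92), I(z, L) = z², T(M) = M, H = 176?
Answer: -29029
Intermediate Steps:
h(m, R) = m² + 176*R (h(m, R) = m*m + 176*R = m² + 176*R)
f = -8382 (f = -9 + (-8773 + (-47 - 1*(-67))²) = -9 + (-8773 + (-47 + 67)²) = -9 + (-8773 + 20²) = -9 + (-8773 + 400) = -9 - 8373 = -8382)
f + h(T(11), -118) = -8382 + (11² + 176*(-118)) = -8382 + (121 - 20768) = -8382 - 20647 = -29029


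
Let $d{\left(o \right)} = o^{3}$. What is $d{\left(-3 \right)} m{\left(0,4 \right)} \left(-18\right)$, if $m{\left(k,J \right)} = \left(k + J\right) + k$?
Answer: $1944$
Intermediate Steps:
$m{\left(k,J \right)} = J + 2 k$ ($m{\left(k,J \right)} = \left(J + k\right) + k = J + 2 k$)
$d{\left(-3 \right)} m{\left(0,4 \right)} \left(-18\right) = \left(-3\right)^{3} \left(4 + 2 \cdot 0\right) \left(-18\right) = - 27 \left(4 + 0\right) \left(-18\right) = \left(-27\right) 4 \left(-18\right) = \left(-108\right) \left(-18\right) = 1944$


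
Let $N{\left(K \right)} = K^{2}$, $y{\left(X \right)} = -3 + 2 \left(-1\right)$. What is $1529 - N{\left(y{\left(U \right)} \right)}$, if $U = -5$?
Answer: $1504$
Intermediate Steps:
$y{\left(X \right)} = -5$ ($y{\left(X \right)} = -3 - 2 = -5$)
$1529 - N{\left(y{\left(U \right)} \right)} = 1529 - \left(-5\right)^{2} = 1529 - 25 = 1504$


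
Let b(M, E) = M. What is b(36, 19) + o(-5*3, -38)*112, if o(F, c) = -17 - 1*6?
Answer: -2540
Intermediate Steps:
o(F, c) = -23 (o(F, c) = -17 - 6 = -23)
b(36, 19) + o(-5*3, -38)*112 = 36 - 23*112 = 36 - 2576 = -2540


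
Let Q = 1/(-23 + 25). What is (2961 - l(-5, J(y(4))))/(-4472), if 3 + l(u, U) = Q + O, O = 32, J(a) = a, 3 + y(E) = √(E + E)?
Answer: -451/688 ≈ -0.65552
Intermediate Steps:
y(E) = -3 + √2*√E (y(E) = -3 + √(E + E) = -3 + √(2*E) = -3 + √2*√E)
Q = ½ (Q = 1/2 = ½ ≈ 0.50000)
l(u, U) = 59/2 (l(u, U) = -3 + (½ + 32) = -3 + 65/2 = 59/2)
(2961 - l(-5, J(y(4))))/(-4472) = (2961 - 1*59/2)/(-4472) = (2961 - 59/2)*(-1/4472) = (5863/2)*(-1/4472) = -451/688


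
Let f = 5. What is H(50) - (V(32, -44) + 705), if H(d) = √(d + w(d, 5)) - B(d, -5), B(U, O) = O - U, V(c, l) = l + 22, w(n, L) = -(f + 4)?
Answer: -628 + √41 ≈ -621.60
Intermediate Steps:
w(n, L) = -9 (w(n, L) = -(5 + 4) = -1*9 = -9)
V(c, l) = 22 + l
H(d) = 5 + d + √(-9 + d) (H(d) = √(d - 9) - (-5 - d) = √(-9 + d) + (5 + d) = 5 + d + √(-9 + d))
H(50) - (V(32, -44) + 705) = (5 + 50 + √(-9 + 50)) - ((22 - 44) + 705) = (5 + 50 + √41) - (-22 + 705) = (55 + √41) - 1*683 = (55 + √41) - 683 = -628 + √41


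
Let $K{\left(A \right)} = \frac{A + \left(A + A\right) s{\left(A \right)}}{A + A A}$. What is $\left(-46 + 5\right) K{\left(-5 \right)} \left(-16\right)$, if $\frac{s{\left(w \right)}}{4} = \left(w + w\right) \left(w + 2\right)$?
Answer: $-39524$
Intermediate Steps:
$s{\left(w \right)} = 8 w \left(2 + w\right)$ ($s{\left(w \right)} = 4 \left(w + w\right) \left(w + 2\right) = 4 \cdot 2 w \left(2 + w\right) = 8 w \left(2 + w\right)$)
$K{\left(A \right)} = \frac{A + 16 A^{2} \left(2 + A\right)}{A + A^{2}}$ ($K{\left(A \right)} = \frac{A + \left(A + A\right) 8 A \left(2 + A\right)}{A + A A} = \frac{A + 2 A 8 A \left(2 + A\right)}{A + A^{2}} = \frac{A + 16 A^{2} \left(2 + A\right)}{A + A^{2}}$)
$\left(-46 + 5\right) K{\left(-5 \right)} \left(-16\right) = \left(-46 + 5\right) \frac{1 + 16 \left(-5\right) \left(2 - 5\right)}{1 - 5} \left(-16\right) = - 41 \frac{1 + 16 \left(-5\right) \left(-3\right)}{-4} \left(-16\right) = - 41 - \frac{1 + 240}{4} \left(-16\right) = - 41 \left(- \frac{1}{4}\right) 241 \left(-16\right) = - 41 \left(\left(- \frac{241}{4}\right) \left(-16\right)\right) = \left(-41\right) 964 = -39524$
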